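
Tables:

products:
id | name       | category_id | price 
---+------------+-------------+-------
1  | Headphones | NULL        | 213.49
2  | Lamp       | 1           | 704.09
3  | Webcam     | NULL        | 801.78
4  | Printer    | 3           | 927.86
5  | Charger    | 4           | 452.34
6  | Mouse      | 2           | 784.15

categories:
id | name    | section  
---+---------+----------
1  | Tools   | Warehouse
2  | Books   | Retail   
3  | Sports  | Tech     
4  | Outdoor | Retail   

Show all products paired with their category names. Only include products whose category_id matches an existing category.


INNER JOIN keeps only products rows whose category_id matches an id in categories. Walk through each product:
  - product 1 (Headphones): category_id=NULL, no match -> dropped
  - product 2 (Lamp): category_id=1 -> matches Tools
  - product 3 (Webcam): category_id=NULL, no match -> dropped
  - product 4 (Printer): category_id=3 -> matches Sports
  - product 5 (Charger): category_id=4 -> matches Outdoor
  - product 6 (Mouse): category_id=2 -> matches Books
So 2 of 6 rows are dropped.

SQL:
SELECT a.name, b.name AS category
FROM products a
INNER JOIN categories b ON a.category_id = b.id

Result:
name    | category
--------+---------
Lamp    | Tools   
Printer | Sports  
Charger | Outdoor 
Mouse   | Books   


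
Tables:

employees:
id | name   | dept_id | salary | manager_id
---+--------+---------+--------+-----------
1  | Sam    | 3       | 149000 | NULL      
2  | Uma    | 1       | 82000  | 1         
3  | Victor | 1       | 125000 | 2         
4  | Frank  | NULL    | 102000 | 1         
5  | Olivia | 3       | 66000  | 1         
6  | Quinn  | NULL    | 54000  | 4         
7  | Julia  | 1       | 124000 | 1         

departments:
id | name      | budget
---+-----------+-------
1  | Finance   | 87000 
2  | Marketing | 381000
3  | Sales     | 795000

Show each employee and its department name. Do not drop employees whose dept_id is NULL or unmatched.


LEFT JOIN keeps every row from employees (the left table); where dept_id has no match in departments, the department columns become NULL. Walk through each employee:
  - employee 1 (Sam): dept_id=3 -> matches Sales
  - employee 2 (Uma): dept_id=1 -> matches Finance
  - employee 3 (Victor): dept_id=1 -> matches Finance
  - employee 4 (Frank): dept_id=NULL, no match -> kept with NULL
  - employee 5 (Olivia): dept_id=3 -> matches Sales
  - employee 6 (Quinn): dept_id=NULL, no match -> kept with NULL
  - employee 7 (Julia): dept_id=1 -> matches Finance
All 7 rows appear; 2 have NULL department.

SQL:
SELECT a.name, b.name AS department
FROM employees a
LEFT JOIN departments b ON a.dept_id = b.id

Result:
name   | department
-------+-----------
Sam    | Sales     
Uma    | Finance   
Victor | Finance   
Frank  | NULL      
Olivia | Sales     
Quinn  | NULL      
Julia  | Finance   


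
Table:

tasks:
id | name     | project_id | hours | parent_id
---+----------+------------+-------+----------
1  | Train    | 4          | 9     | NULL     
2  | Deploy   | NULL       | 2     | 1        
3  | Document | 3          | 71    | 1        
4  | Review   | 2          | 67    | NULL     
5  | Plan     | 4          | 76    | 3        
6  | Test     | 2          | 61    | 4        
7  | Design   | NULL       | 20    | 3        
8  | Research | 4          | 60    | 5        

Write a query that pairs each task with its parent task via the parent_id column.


This is a self-join: tasks is joined to a second copy of itself, matching each row's parent_id to another row's id. Use LEFT JOIN so rows with parent_id=NULL are kept.
  - task 1 (Train): parent_id=NULL -> NULL
  - task 2 (Deploy): parent_id=1 -> Train
  - task 3 (Document): parent_id=1 -> Train
  - task 4 (Review): parent_id=NULL -> NULL
  - task 5 (Plan): parent_id=3 -> Document
  - task 6 (Test): parent_id=4 -> Review
  - task 7 (Design): parent_id=3 -> Document
  - task 8 (Research): parent_id=5 -> Plan

SQL:
SELECT a.name AS item, b.name AS parent
FROM tasks a
LEFT JOIN tasks b ON a.parent_id = b.id

Result:
item     | parent  
---------+---------
Train    | NULL    
Deploy   | Train   
Document | Train   
Review   | NULL    
Plan     | Document
Test     | Review  
Design   | Document
Research | Plan    


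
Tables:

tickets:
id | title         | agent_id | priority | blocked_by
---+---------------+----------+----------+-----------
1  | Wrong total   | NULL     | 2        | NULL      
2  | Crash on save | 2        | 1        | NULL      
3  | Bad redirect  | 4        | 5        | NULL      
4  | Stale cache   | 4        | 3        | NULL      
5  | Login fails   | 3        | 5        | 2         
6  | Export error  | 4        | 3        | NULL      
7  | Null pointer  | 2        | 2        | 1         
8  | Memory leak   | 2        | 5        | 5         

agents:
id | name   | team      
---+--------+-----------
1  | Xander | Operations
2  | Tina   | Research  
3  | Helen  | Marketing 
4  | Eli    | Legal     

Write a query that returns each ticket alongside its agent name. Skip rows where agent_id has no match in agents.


INNER JOIN keeps only tickets rows whose agent_id matches an id in agents. Walk through each ticket:
  - ticket 1 (Wrong total): agent_id=NULL, no match -> dropped
  - ticket 2 (Crash on save): agent_id=2 -> matches Tina
  - ticket 3 (Bad redirect): agent_id=4 -> matches Eli
  - ticket 4 (Stale cache): agent_id=4 -> matches Eli
  - ticket 5 (Login fails): agent_id=3 -> matches Helen
  - ticket 6 (Export error): agent_id=4 -> matches Eli
  - ticket 7 (Null pointer): agent_id=2 -> matches Tina
  - ticket 8 (Memory leak): agent_id=2 -> matches Tina
So 1 of 8 rows is dropped.

SQL:
SELECT a.title, b.name AS agent
FROM tickets a
INNER JOIN agents b ON a.agent_id = b.id

Result:
title         | agent
--------------+------
Crash on save | Tina 
Bad redirect  | Eli  
Stale cache   | Eli  
Login fails   | Helen
Export error  | Eli  
Null pointer  | Tina 
Memory leak   | Tina 


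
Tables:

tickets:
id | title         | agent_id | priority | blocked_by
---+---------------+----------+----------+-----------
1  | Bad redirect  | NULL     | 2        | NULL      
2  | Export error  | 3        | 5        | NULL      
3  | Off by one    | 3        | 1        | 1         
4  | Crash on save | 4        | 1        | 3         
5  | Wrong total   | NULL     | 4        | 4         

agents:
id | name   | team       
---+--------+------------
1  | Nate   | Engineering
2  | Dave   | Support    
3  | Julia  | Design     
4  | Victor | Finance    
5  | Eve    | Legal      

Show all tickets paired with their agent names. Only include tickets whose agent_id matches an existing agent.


INNER JOIN keeps only tickets rows whose agent_id matches an id in agents. Walk through each ticket:
  - ticket 1 (Bad redirect): agent_id=NULL, no match -> dropped
  - ticket 2 (Export error): agent_id=3 -> matches Julia
  - ticket 3 (Off by one): agent_id=3 -> matches Julia
  - ticket 4 (Crash on save): agent_id=4 -> matches Victor
  - ticket 5 (Wrong total): agent_id=NULL, no match -> dropped
So 2 of 5 rows are dropped.

SQL:
SELECT a.title, b.name AS agent
FROM tickets a
INNER JOIN agents b ON a.agent_id = b.id

Result:
title         | agent 
--------------+-------
Export error  | Julia 
Off by one    | Julia 
Crash on save | Victor


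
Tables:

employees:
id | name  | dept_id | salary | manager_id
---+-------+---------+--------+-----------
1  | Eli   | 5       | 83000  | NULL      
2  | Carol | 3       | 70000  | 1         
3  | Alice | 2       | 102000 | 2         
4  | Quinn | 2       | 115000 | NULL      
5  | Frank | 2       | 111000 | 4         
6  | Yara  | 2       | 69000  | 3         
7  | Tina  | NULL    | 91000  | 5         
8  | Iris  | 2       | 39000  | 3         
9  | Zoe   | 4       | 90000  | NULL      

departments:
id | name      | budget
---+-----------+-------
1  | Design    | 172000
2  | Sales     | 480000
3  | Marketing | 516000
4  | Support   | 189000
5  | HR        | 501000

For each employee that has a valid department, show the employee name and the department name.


INNER JOIN keeps only employees rows whose dept_id matches an id in departments. Walk through each employee:
  - employee 1 (Eli): dept_id=5 -> matches HR
  - employee 2 (Carol): dept_id=3 -> matches Marketing
  - employee 3 (Alice): dept_id=2 -> matches Sales
  - employee 4 (Quinn): dept_id=2 -> matches Sales
  - employee 5 (Frank): dept_id=2 -> matches Sales
  - employee 6 (Yara): dept_id=2 -> matches Sales
  - employee 7 (Tina): dept_id=NULL, no match -> dropped
  - employee 8 (Iris): dept_id=2 -> matches Sales
  - employee 9 (Zoe): dept_id=4 -> matches Support
So 1 of 9 rows is dropped.

SQL:
SELECT a.name, b.name AS department
FROM employees a
INNER JOIN departments b ON a.dept_id = b.id

Result:
name  | department
------+-----------
Eli   | HR        
Carol | Marketing 
Alice | Sales     
Quinn | Sales     
Frank | Sales     
Yara  | Sales     
Iris  | Sales     
Zoe   | Support   


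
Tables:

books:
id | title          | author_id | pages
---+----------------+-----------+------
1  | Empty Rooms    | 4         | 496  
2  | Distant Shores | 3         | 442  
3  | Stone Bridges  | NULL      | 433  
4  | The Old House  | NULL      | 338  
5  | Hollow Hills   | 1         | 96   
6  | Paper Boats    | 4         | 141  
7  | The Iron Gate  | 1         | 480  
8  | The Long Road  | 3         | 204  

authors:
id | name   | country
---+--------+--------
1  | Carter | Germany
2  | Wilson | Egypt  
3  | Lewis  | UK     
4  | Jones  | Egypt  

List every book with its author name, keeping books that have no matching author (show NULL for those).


LEFT JOIN keeps every row from books (the left table); where author_id has no match in authors, the author columns become NULL. Walk through each book:
  - book 1 (Empty Rooms): author_id=4 -> matches Jones
  - book 2 (Distant Shores): author_id=3 -> matches Lewis
  - book 3 (Stone Bridges): author_id=NULL, no match -> kept with NULL
  - book 4 (The Old House): author_id=NULL, no match -> kept with NULL
  - book 5 (Hollow Hills): author_id=1 -> matches Carter
  - book 6 (Paper Boats): author_id=4 -> matches Jones
  - book 7 (The Iron Gate): author_id=1 -> matches Carter
  - book 8 (The Long Road): author_id=3 -> matches Lewis
All 8 rows appear; 2 have NULL author.

SQL:
SELECT a.title, b.name AS author
FROM books a
LEFT JOIN authors b ON a.author_id = b.id

Result:
title          | author
---------------+-------
Empty Rooms    | Jones 
Distant Shores | Lewis 
Stone Bridges  | NULL  
The Old House  | NULL  
Hollow Hills   | Carter
Paper Boats    | Jones 
The Iron Gate  | Carter
The Long Road  | Lewis 


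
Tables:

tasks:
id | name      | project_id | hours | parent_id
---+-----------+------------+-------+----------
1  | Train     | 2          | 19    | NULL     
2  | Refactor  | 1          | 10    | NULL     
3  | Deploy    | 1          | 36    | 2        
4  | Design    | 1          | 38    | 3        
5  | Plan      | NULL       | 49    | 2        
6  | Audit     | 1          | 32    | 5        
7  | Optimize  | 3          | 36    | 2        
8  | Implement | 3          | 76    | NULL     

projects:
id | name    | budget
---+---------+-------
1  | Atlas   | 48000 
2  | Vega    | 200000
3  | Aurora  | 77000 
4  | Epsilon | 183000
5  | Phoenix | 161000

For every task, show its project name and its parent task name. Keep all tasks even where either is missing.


Two LEFT JOINs from the same base table tasks: one to projects via project_id, one to tasks itself via parent_id. Both are LEFT so every task is preserved.
Match against projects:
  - task 1 (Train): project_id=2 -> matches Vega
  - task 2 (Refactor): project_id=1 -> matches Atlas
  - task 3 (Deploy): project_id=1 -> matches Atlas
  - task 4 (Design): project_id=1 -> matches Atlas
  - task 5 (Plan): project_id=NULL, no match -> kept with NULL
  - task 6 (Audit): project_id=1 -> matches Atlas
  - task 7 (Optimize): project_id=3 -> matches Aurora
  - task 8 (Implement): project_id=3 -> matches Aurora
Match against tasks (self):
  - task 1 (Train): parent_id=NULL -> NULL
  - task 2 (Refactor): parent_id=NULL -> NULL
  - task 3 (Deploy): parent_id=2 -> Refactor
  - task 4 (Design): parent_id=3 -> Deploy
  - task 5 (Plan): parent_id=2 -> Refactor
  - task 6 (Audit): parent_id=5 -> Plan
  - task 7 (Optimize): parent_id=2 -> Refactor
  - task 8 (Implement): parent_id=NULL -> NULL

SQL:
SELECT a.name, b.name AS project, c.name AS parent
FROM tasks a
LEFT JOIN projects b ON a.project_id = b.id
LEFT JOIN tasks c ON a.parent_id = c.id

Result:
name      | project | parent  
----------+---------+---------
Train     | Vega    | NULL    
Refactor  | Atlas   | NULL    
Deploy    | Atlas   | Refactor
Design    | Atlas   | Deploy  
Plan      | NULL    | Refactor
Audit     | Atlas   | Plan    
Optimize  | Aurora  | Refactor
Implement | Aurora  | NULL    


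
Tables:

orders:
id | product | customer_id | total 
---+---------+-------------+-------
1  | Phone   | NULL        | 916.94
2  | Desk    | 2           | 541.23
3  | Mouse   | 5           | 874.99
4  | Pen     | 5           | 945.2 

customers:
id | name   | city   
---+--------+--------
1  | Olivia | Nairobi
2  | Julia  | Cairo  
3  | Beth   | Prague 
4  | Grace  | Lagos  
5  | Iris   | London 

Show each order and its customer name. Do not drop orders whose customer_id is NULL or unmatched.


LEFT JOIN keeps every row from orders (the left table); where customer_id has no match in customers, the customer columns become NULL. Walk through each order:
  - order 1 (Phone): customer_id=NULL, no match -> kept with NULL
  - order 2 (Desk): customer_id=2 -> matches Julia
  - order 3 (Mouse): customer_id=5 -> matches Iris
  - order 4 (Pen): customer_id=5 -> matches Iris
All 4 rows appear; 1 has NULL customer.

SQL:
SELECT a.product, b.name AS customer
FROM orders a
LEFT JOIN customers b ON a.customer_id = b.id

Result:
product | customer
--------+---------
Phone   | NULL    
Desk    | Julia   
Mouse   | Iris    
Pen     | Iris    


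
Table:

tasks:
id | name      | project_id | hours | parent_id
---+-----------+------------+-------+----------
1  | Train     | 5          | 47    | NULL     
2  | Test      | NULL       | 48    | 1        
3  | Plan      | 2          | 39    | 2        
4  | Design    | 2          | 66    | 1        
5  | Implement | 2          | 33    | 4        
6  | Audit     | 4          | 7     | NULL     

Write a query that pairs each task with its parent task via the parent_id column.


This is a self-join: tasks is joined to a second copy of itself, matching each row's parent_id to another row's id. Use LEFT JOIN so rows with parent_id=NULL are kept.
  - task 1 (Train): parent_id=NULL -> NULL
  - task 2 (Test): parent_id=1 -> Train
  - task 3 (Plan): parent_id=2 -> Test
  - task 4 (Design): parent_id=1 -> Train
  - task 5 (Implement): parent_id=4 -> Design
  - task 6 (Audit): parent_id=NULL -> NULL

SQL:
SELECT a.name AS item, b.name AS parent
FROM tasks a
LEFT JOIN tasks b ON a.parent_id = b.id

Result:
item      | parent
----------+-------
Train     | NULL  
Test      | Train 
Plan      | Test  
Design    | Train 
Implement | Design
Audit     | NULL  


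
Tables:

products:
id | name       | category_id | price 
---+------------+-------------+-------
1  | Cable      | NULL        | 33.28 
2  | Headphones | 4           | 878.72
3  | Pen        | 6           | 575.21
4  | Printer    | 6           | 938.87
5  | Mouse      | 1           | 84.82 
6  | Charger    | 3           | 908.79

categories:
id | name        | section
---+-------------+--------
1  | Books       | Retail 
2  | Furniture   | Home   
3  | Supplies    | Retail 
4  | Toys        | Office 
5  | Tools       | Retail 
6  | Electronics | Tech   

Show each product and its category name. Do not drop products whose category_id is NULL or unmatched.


LEFT JOIN keeps every row from products (the left table); where category_id has no match in categories, the category columns become NULL. Walk through each product:
  - product 1 (Cable): category_id=NULL, no match -> kept with NULL
  - product 2 (Headphones): category_id=4 -> matches Toys
  - product 3 (Pen): category_id=6 -> matches Electronics
  - product 4 (Printer): category_id=6 -> matches Electronics
  - product 5 (Mouse): category_id=1 -> matches Books
  - product 6 (Charger): category_id=3 -> matches Supplies
All 6 rows appear; 1 has NULL category.

SQL:
SELECT a.name, b.name AS category
FROM products a
LEFT JOIN categories b ON a.category_id = b.id

Result:
name       | category   
-----------+------------
Cable      | NULL       
Headphones | Toys       
Pen        | Electronics
Printer    | Electronics
Mouse      | Books      
Charger    | Supplies   


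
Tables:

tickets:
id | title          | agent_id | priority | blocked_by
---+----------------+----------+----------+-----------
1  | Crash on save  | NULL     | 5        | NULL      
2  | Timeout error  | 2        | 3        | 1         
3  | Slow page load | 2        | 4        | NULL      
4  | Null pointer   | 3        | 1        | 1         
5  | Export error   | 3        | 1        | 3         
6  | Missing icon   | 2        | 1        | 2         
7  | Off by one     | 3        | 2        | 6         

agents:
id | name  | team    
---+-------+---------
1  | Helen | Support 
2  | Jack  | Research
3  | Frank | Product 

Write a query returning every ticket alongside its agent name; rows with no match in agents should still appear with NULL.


LEFT JOIN keeps every row from tickets (the left table); where agent_id has no match in agents, the agent columns become NULL. Walk through each ticket:
  - ticket 1 (Crash on save): agent_id=NULL, no match -> kept with NULL
  - ticket 2 (Timeout error): agent_id=2 -> matches Jack
  - ticket 3 (Slow page load): agent_id=2 -> matches Jack
  - ticket 4 (Null pointer): agent_id=3 -> matches Frank
  - ticket 5 (Export error): agent_id=3 -> matches Frank
  - ticket 6 (Missing icon): agent_id=2 -> matches Jack
  - ticket 7 (Off by one): agent_id=3 -> matches Frank
All 7 rows appear; 1 has NULL agent.

SQL:
SELECT a.title, b.name AS agent
FROM tickets a
LEFT JOIN agents b ON a.agent_id = b.id

Result:
title          | agent
---------------+------
Crash on save  | NULL 
Timeout error  | Jack 
Slow page load | Jack 
Null pointer   | Frank
Export error   | Frank
Missing icon   | Jack 
Off by one     | Frank


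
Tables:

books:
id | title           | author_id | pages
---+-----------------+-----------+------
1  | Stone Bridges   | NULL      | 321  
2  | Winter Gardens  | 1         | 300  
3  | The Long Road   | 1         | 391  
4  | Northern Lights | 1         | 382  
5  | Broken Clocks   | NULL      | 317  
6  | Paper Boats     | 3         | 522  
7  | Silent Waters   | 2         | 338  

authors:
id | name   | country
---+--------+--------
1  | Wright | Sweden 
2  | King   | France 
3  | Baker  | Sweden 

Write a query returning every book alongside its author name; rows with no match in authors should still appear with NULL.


LEFT JOIN keeps every row from books (the left table); where author_id has no match in authors, the author columns become NULL. Walk through each book:
  - book 1 (Stone Bridges): author_id=NULL, no match -> kept with NULL
  - book 2 (Winter Gardens): author_id=1 -> matches Wright
  - book 3 (The Long Road): author_id=1 -> matches Wright
  - book 4 (Northern Lights): author_id=1 -> matches Wright
  - book 5 (Broken Clocks): author_id=NULL, no match -> kept with NULL
  - book 6 (Paper Boats): author_id=3 -> matches Baker
  - book 7 (Silent Waters): author_id=2 -> matches King
All 7 rows appear; 2 have NULL author.

SQL:
SELECT a.title, b.name AS author
FROM books a
LEFT JOIN authors b ON a.author_id = b.id

Result:
title           | author
----------------+-------
Stone Bridges   | NULL  
Winter Gardens  | Wright
The Long Road   | Wright
Northern Lights | Wright
Broken Clocks   | NULL  
Paper Boats     | Baker 
Silent Waters   | King  


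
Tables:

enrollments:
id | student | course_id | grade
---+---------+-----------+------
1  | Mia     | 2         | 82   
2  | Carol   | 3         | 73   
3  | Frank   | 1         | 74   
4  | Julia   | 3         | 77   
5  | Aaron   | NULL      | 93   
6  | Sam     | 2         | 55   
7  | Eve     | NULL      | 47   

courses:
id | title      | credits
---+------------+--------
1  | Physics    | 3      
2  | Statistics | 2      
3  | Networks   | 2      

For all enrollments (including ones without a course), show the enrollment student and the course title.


LEFT JOIN keeps every row from enrollments (the left table); where course_id has no match in courses, the course columns become NULL. Walk through each enrollment:
  - enrollment 1 (Mia): course_id=2 -> matches Statistics
  - enrollment 2 (Carol): course_id=3 -> matches Networks
  - enrollment 3 (Frank): course_id=1 -> matches Physics
  - enrollment 4 (Julia): course_id=3 -> matches Networks
  - enrollment 5 (Aaron): course_id=NULL, no match -> kept with NULL
  - enrollment 6 (Sam): course_id=2 -> matches Statistics
  - enrollment 7 (Eve): course_id=NULL, no match -> kept with NULL
All 7 rows appear; 2 have NULL course.

SQL:
SELECT a.student, b.title AS course
FROM enrollments a
LEFT JOIN courses b ON a.course_id = b.id

Result:
student | course    
--------+-----------
Mia     | Statistics
Carol   | Networks  
Frank   | Physics   
Julia   | Networks  
Aaron   | NULL      
Sam     | Statistics
Eve     | NULL      


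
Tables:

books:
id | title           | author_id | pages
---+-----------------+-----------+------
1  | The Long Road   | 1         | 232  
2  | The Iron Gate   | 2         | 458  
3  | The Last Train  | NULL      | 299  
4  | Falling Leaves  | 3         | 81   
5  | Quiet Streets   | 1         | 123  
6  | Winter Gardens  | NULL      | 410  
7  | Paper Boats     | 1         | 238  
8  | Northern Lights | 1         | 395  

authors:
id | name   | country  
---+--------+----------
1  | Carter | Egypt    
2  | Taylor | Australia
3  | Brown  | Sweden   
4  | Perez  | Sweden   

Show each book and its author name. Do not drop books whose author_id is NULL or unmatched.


LEFT JOIN keeps every row from books (the left table); where author_id has no match in authors, the author columns become NULL. Walk through each book:
  - book 1 (The Long Road): author_id=1 -> matches Carter
  - book 2 (The Iron Gate): author_id=2 -> matches Taylor
  - book 3 (The Last Train): author_id=NULL, no match -> kept with NULL
  - book 4 (Falling Leaves): author_id=3 -> matches Brown
  - book 5 (Quiet Streets): author_id=1 -> matches Carter
  - book 6 (Winter Gardens): author_id=NULL, no match -> kept with NULL
  - book 7 (Paper Boats): author_id=1 -> matches Carter
  - book 8 (Northern Lights): author_id=1 -> matches Carter
All 8 rows appear; 2 have NULL author.

SQL:
SELECT a.title, b.name AS author
FROM books a
LEFT JOIN authors b ON a.author_id = b.id

Result:
title           | author
----------------+-------
The Long Road   | Carter
The Iron Gate   | Taylor
The Last Train  | NULL  
Falling Leaves  | Brown 
Quiet Streets   | Carter
Winter Gardens  | NULL  
Paper Boats     | Carter
Northern Lights | Carter


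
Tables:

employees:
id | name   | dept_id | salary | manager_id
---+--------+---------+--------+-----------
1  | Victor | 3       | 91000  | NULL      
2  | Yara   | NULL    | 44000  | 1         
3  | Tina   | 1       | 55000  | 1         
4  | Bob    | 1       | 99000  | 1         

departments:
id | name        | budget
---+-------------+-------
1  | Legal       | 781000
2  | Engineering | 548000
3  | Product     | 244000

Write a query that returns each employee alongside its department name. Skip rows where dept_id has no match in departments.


INNER JOIN keeps only employees rows whose dept_id matches an id in departments. Walk through each employee:
  - employee 1 (Victor): dept_id=3 -> matches Product
  - employee 2 (Yara): dept_id=NULL, no match -> dropped
  - employee 3 (Tina): dept_id=1 -> matches Legal
  - employee 4 (Bob): dept_id=1 -> matches Legal
So 1 of 4 rows is dropped.

SQL:
SELECT a.name, b.name AS department
FROM employees a
INNER JOIN departments b ON a.dept_id = b.id

Result:
name   | department
-------+-----------
Victor | Product   
Tina   | Legal     
Bob    | Legal     


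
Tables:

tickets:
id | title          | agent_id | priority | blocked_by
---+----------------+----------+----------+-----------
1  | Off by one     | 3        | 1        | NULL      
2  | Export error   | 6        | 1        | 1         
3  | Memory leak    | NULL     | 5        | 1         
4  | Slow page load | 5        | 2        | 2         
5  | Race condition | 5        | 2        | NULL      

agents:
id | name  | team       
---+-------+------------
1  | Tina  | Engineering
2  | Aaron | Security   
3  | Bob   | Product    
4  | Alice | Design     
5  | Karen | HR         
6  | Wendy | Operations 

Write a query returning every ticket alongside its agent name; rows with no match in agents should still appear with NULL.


LEFT JOIN keeps every row from tickets (the left table); where agent_id has no match in agents, the agent columns become NULL. Walk through each ticket:
  - ticket 1 (Off by one): agent_id=3 -> matches Bob
  - ticket 2 (Export error): agent_id=6 -> matches Wendy
  - ticket 3 (Memory leak): agent_id=NULL, no match -> kept with NULL
  - ticket 4 (Slow page load): agent_id=5 -> matches Karen
  - ticket 5 (Race condition): agent_id=5 -> matches Karen
All 5 rows appear; 1 has NULL agent.

SQL:
SELECT a.title, b.name AS agent
FROM tickets a
LEFT JOIN agents b ON a.agent_id = b.id

Result:
title          | agent
---------------+------
Off by one     | Bob  
Export error   | Wendy
Memory leak    | NULL 
Slow page load | Karen
Race condition | Karen


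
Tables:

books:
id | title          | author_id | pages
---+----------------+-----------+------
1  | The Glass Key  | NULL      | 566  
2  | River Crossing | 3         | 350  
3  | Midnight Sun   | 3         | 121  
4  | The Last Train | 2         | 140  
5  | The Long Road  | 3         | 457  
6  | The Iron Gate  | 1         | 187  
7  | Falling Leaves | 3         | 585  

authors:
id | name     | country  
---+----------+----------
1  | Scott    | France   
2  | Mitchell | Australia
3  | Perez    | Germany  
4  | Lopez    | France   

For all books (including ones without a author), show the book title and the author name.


LEFT JOIN keeps every row from books (the left table); where author_id has no match in authors, the author columns become NULL. Walk through each book:
  - book 1 (The Glass Key): author_id=NULL, no match -> kept with NULL
  - book 2 (River Crossing): author_id=3 -> matches Perez
  - book 3 (Midnight Sun): author_id=3 -> matches Perez
  - book 4 (The Last Train): author_id=2 -> matches Mitchell
  - book 5 (The Long Road): author_id=3 -> matches Perez
  - book 6 (The Iron Gate): author_id=1 -> matches Scott
  - book 7 (Falling Leaves): author_id=3 -> matches Perez
All 7 rows appear; 1 has NULL author.

SQL:
SELECT a.title, b.name AS author
FROM books a
LEFT JOIN authors b ON a.author_id = b.id

Result:
title          | author  
---------------+---------
The Glass Key  | NULL    
River Crossing | Perez   
Midnight Sun   | Perez   
The Last Train | Mitchell
The Long Road  | Perez   
The Iron Gate  | Scott   
Falling Leaves | Perez   


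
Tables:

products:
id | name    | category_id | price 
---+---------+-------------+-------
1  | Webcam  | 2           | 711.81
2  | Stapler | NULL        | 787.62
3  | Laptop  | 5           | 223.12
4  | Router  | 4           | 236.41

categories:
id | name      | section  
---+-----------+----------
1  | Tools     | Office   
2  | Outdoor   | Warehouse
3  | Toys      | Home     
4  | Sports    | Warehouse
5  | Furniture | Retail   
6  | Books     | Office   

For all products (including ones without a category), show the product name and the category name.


LEFT JOIN keeps every row from products (the left table); where category_id has no match in categories, the category columns become NULL. Walk through each product:
  - product 1 (Webcam): category_id=2 -> matches Outdoor
  - product 2 (Stapler): category_id=NULL, no match -> kept with NULL
  - product 3 (Laptop): category_id=5 -> matches Furniture
  - product 4 (Router): category_id=4 -> matches Sports
All 4 rows appear; 1 has NULL category.

SQL:
SELECT a.name, b.name AS category
FROM products a
LEFT JOIN categories b ON a.category_id = b.id

Result:
name    | category 
--------+----------
Webcam  | Outdoor  
Stapler | NULL     
Laptop  | Furniture
Router  | Sports   


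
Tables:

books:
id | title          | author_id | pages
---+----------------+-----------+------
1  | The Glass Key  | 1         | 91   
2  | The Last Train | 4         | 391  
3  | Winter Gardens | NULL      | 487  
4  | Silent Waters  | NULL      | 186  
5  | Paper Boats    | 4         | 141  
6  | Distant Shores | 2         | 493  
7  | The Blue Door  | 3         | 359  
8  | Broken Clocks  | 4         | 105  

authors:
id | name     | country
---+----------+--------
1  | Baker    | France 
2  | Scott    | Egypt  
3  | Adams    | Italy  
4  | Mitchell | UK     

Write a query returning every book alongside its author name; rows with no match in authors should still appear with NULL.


LEFT JOIN keeps every row from books (the left table); where author_id has no match in authors, the author columns become NULL. Walk through each book:
  - book 1 (The Glass Key): author_id=1 -> matches Baker
  - book 2 (The Last Train): author_id=4 -> matches Mitchell
  - book 3 (Winter Gardens): author_id=NULL, no match -> kept with NULL
  - book 4 (Silent Waters): author_id=NULL, no match -> kept with NULL
  - book 5 (Paper Boats): author_id=4 -> matches Mitchell
  - book 6 (Distant Shores): author_id=2 -> matches Scott
  - book 7 (The Blue Door): author_id=3 -> matches Adams
  - book 8 (Broken Clocks): author_id=4 -> matches Mitchell
All 8 rows appear; 2 have NULL author.

SQL:
SELECT a.title, b.name AS author
FROM books a
LEFT JOIN authors b ON a.author_id = b.id

Result:
title          | author  
---------------+---------
The Glass Key  | Baker   
The Last Train | Mitchell
Winter Gardens | NULL    
Silent Waters  | NULL    
Paper Boats    | Mitchell
Distant Shores | Scott   
The Blue Door  | Adams   
Broken Clocks  | Mitchell


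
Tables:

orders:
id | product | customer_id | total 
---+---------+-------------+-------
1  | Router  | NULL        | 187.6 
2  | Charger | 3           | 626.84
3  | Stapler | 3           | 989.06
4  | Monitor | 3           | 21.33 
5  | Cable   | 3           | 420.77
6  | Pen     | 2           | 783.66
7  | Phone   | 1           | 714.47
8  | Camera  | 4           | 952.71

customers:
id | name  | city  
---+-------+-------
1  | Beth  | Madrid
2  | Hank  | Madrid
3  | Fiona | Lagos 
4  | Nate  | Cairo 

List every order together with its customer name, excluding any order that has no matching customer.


INNER JOIN keeps only orders rows whose customer_id matches an id in customers. Walk through each order:
  - order 1 (Router): customer_id=NULL, no match -> dropped
  - order 2 (Charger): customer_id=3 -> matches Fiona
  - order 3 (Stapler): customer_id=3 -> matches Fiona
  - order 4 (Monitor): customer_id=3 -> matches Fiona
  - order 5 (Cable): customer_id=3 -> matches Fiona
  - order 6 (Pen): customer_id=2 -> matches Hank
  - order 7 (Phone): customer_id=1 -> matches Beth
  - order 8 (Camera): customer_id=4 -> matches Nate
So 1 of 8 rows is dropped.

SQL:
SELECT a.product, b.name AS customer
FROM orders a
INNER JOIN customers b ON a.customer_id = b.id

Result:
product | customer
--------+---------
Charger | Fiona   
Stapler | Fiona   
Monitor | Fiona   
Cable   | Fiona   
Pen     | Hank    
Phone   | Beth    
Camera  | Nate    


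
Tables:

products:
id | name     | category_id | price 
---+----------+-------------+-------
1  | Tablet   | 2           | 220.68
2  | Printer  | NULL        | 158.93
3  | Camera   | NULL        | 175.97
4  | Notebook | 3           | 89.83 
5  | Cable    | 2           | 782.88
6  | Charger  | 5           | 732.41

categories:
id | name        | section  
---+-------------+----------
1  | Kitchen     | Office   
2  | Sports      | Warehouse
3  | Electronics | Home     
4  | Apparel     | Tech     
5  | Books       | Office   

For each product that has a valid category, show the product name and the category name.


INNER JOIN keeps only products rows whose category_id matches an id in categories. Walk through each product:
  - product 1 (Tablet): category_id=2 -> matches Sports
  - product 2 (Printer): category_id=NULL, no match -> dropped
  - product 3 (Camera): category_id=NULL, no match -> dropped
  - product 4 (Notebook): category_id=3 -> matches Electronics
  - product 5 (Cable): category_id=2 -> matches Sports
  - product 6 (Charger): category_id=5 -> matches Books
So 2 of 6 rows are dropped.

SQL:
SELECT a.name, b.name AS category
FROM products a
INNER JOIN categories b ON a.category_id = b.id

Result:
name     | category   
---------+------------
Tablet   | Sports     
Notebook | Electronics
Cable    | Sports     
Charger  | Books      


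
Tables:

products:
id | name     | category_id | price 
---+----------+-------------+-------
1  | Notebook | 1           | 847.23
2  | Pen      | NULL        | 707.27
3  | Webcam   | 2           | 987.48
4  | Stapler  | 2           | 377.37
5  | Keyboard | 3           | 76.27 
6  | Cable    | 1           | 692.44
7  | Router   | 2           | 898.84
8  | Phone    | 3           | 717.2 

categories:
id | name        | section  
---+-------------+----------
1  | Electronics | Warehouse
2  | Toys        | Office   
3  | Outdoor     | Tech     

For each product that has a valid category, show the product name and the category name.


INNER JOIN keeps only products rows whose category_id matches an id in categories. Walk through each product:
  - product 1 (Notebook): category_id=1 -> matches Electronics
  - product 2 (Pen): category_id=NULL, no match -> dropped
  - product 3 (Webcam): category_id=2 -> matches Toys
  - product 4 (Stapler): category_id=2 -> matches Toys
  - product 5 (Keyboard): category_id=3 -> matches Outdoor
  - product 6 (Cable): category_id=1 -> matches Electronics
  - product 7 (Router): category_id=2 -> matches Toys
  - product 8 (Phone): category_id=3 -> matches Outdoor
So 1 of 8 rows is dropped.

SQL:
SELECT a.name, b.name AS category
FROM products a
INNER JOIN categories b ON a.category_id = b.id

Result:
name     | category   
---------+------------
Notebook | Electronics
Webcam   | Toys       
Stapler  | Toys       
Keyboard | Outdoor    
Cable    | Electronics
Router   | Toys       
Phone    | Outdoor    


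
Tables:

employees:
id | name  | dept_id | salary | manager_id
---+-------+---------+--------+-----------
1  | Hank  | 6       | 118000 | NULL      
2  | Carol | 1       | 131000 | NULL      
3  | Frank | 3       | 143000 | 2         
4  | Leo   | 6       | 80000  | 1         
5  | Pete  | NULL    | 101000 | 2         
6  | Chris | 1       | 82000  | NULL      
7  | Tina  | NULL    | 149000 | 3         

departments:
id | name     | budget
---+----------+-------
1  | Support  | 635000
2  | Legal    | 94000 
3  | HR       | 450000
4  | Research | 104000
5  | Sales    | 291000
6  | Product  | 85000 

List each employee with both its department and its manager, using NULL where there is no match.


Two LEFT JOINs from the same base table employees: one to departments via dept_id, one to employees itself via manager_id. Both are LEFT so every employee is preserved.
Match against departments:
  - employee 1 (Hank): dept_id=6 -> matches Product
  - employee 2 (Carol): dept_id=1 -> matches Support
  - employee 3 (Frank): dept_id=3 -> matches HR
  - employee 4 (Leo): dept_id=6 -> matches Product
  - employee 5 (Pete): dept_id=NULL, no match -> kept with NULL
  - employee 6 (Chris): dept_id=1 -> matches Support
  - employee 7 (Tina): dept_id=NULL, no match -> kept with NULL
Match against employees (self):
  - employee 1 (Hank): manager_id=NULL -> NULL
  - employee 2 (Carol): manager_id=NULL -> NULL
  - employee 3 (Frank): manager_id=2 -> Carol
  - employee 4 (Leo): manager_id=1 -> Hank
  - employee 5 (Pete): manager_id=2 -> Carol
  - employee 6 (Chris): manager_id=NULL -> NULL
  - employee 7 (Tina): manager_id=3 -> Frank

SQL:
SELECT a.name, b.name AS department, c.name AS manager
FROM employees a
LEFT JOIN departments b ON a.dept_id = b.id
LEFT JOIN employees c ON a.manager_id = c.id

Result:
name  | department | manager
------+------------+--------
Hank  | Product    | NULL   
Carol | Support    | NULL   
Frank | HR         | Carol  
Leo   | Product    | Hank   
Pete  | NULL       | Carol  
Chris | Support    | NULL   
Tina  | NULL       | Frank  


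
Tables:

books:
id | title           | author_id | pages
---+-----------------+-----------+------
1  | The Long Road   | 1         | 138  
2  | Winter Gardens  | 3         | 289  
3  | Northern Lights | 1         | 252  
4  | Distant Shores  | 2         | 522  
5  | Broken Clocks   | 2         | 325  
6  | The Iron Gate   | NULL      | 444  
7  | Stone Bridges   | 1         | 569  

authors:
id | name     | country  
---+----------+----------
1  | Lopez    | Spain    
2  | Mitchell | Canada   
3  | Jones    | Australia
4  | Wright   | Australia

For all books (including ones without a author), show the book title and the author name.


LEFT JOIN keeps every row from books (the left table); where author_id has no match in authors, the author columns become NULL. Walk through each book:
  - book 1 (The Long Road): author_id=1 -> matches Lopez
  - book 2 (Winter Gardens): author_id=3 -> matches Jones
  - book 3 (Northern Lights): author_id=1 -> matches Lopez
  - book 4 (Distant Shores): author_id=2 -> matches Mitchell
  - book 5 (Broken Clocks): author_id=2 -> matches Mitchell
  - book 6 (The Iron Gate): author_id=NULL, no match -> kept with NULL
  - book 7 (Stone Bridges): author_id=1 -> matches Lopez
All 7 rows appear; 1 has NULL author.

SQL:
SELECT a.title, b.name AS author
FROM books a
LEFT JOIN authors b ON a.author_id = b.id

Result:
title           | author  
----------------+---------
The Long Road   | Lopez   
Winter Gardens  | Jones   
Northern Lights | Lopez   
Distant Shores  | Mitchell
Broken Clocks   | Mitchell
The Iron Gate   | NULL    
Stone Bridges   | Lopez   


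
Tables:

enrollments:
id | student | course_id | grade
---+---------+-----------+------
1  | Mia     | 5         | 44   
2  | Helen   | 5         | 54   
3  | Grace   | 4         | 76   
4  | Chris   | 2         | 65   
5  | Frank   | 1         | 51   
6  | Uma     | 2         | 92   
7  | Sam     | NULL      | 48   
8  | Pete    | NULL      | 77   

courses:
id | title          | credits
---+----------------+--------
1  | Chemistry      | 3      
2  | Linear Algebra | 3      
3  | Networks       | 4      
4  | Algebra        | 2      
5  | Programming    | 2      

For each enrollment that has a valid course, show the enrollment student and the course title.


INNER JOIN keeps only enrollments rows whose course_id matches an id in courses. Walk through each enrollment:
  - enrollment 1 (Mia): course_id=5 -> matches Programming
  - enrollment 2 (Helen): course_id=5 -> matches Programming
  - enrollment 3 (Grace): course_id=4 -> matches Algebra
  - enrollment 4 (Chris): course_id=2 -> matches Linear Algebra
  - enrollment 5 (Frank): course_id=1 -> matches Chemistry
  - enrollment 6 (Uma): course_id=2 -> matches Linear Algebra
  - enrollment 7 (Sam): course_id=NULL, no match -> dropped
  - enrollment 8 (Pete): course_id=NULL, no match -> dropped
So 2 of 8 rows are dropped.

SQL:
SELECT a.student, b.title AS course
FROM enrollments a
INNER JOIN courses b ON a.course_id = b.id

Result:
student | course        
--------+---------------
Mia     | Programming   
Helen   | Programming   
Grace   | Algebra       
Chris   | Linear Algebra
Frank   | Chemistry     
Uma     | Linear Algebra


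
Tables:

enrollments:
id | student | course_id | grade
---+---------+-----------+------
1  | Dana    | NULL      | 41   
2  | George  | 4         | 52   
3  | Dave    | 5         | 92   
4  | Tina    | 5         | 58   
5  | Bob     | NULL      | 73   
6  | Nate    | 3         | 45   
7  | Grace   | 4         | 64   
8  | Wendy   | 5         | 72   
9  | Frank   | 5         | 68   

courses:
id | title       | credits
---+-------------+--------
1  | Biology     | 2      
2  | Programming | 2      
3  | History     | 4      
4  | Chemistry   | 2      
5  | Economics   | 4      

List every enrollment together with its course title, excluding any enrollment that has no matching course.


INNER JOIN keeps only enrollments rows whose course_id matches an id in courses. Walk through each enrollment:
  - enrollment 1 (Dana): course_id=NULL, no match -> dropped
  - enrollment 2 (George): course_id=4 -> matches Chemistry
  - enrollment 3 (Dave): course_id=5 -> matches Economics
  - enrollment 4 (Tina): course_id=5 -> matches Economics
  - enrollment 5 (Bob): course_id=NULL, no match -> dropped
  - enrollment 6 (Nate): course_id=3 -> matches History
  - enrollment 7 (Grace): course_id=4 -> matches Chemistry
  - enrollment 8 (Wendy): course_id=5 -> matches Economics
  - enrollment 9 (Frank): course_id=5 -> matches Economics
So 2 of 9 rows are dropped.

SQL:
SELECT a.student, b.title AS course
FROM enrollments a
INNER JOIN courses b ON a.course_id = b.id

Result:
student | course   
--------+----------
George  | Chemistry
Dave    | Economics
Tina    | Economics
Nate    | History  
Grace   | Chemistry
Wendy   | Economics
Frank   | Economics
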